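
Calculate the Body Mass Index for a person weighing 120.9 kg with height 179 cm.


BMI = weight / height^2
height = 179 cm = 1.79 m
BMI = 120.9 / 1.79^2
BMI = 37.73 kg/m^2


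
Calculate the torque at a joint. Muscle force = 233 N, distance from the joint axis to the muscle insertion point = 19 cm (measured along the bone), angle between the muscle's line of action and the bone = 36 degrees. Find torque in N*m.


Torque = F * d * sin(theta)   (moment arm = d*sin(theta))
d = 19 cm = 0.19 m
Torque = 233 * 0.19 * sin(36)
Torque = 26.02 N*m


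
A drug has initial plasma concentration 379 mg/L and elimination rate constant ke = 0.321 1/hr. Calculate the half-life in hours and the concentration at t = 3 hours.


t_half = ln(2) / ke = 0.693147 / 0.321 = 2.159 hr
C(t) = C0 * exp(-ke*t) = 379 * exp(-0.321*3)
C(3) = 144.7 mg/L


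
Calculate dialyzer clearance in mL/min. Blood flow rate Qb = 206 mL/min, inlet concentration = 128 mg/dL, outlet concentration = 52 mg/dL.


K = Qb * (Cb_in - Cb_out) / Cb_in
K = 206 * (128 - 52) / 128
K = 122.3 mL/min


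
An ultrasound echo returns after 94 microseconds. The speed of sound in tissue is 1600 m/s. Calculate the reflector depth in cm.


depth = c * t / 2
t = 94 us = 9.4000e-05 s
depth = 1600 * 9.4000e-05 / 2
depth = 0.0752 m = 7.52 cm


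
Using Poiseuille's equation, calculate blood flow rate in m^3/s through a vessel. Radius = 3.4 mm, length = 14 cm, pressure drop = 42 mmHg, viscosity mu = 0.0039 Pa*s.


Q = pi*r^4*dP / (8*mu*L)
r = 0.0034 m, L = 0.14 m
dP = 42 mmHg = 5599.524 Pa
Q = 5.3819e-04 m^3/s


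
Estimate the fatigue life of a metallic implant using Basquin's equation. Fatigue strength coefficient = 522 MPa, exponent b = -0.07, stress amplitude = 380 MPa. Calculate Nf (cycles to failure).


sigma_a = sigma_f' * (2Nf)^b
2Nf = (sigma_a/sigma_f')^(1/b)
2Nf = (380/522)^(1/-0.07)
2Nf = 93.285243
Nf = 46.64


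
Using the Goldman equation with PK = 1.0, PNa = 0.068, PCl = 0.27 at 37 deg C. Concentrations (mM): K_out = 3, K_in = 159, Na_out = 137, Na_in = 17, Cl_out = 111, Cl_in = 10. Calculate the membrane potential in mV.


Vm = (RT/F)*ln((PK*Ko + PNa*Nao + PCl*Cli)/(PK*Ki + PNa*Nai + PCl*Clo))
Numer = 15.016, Denom = 190.126
Vm = -67.84 mV


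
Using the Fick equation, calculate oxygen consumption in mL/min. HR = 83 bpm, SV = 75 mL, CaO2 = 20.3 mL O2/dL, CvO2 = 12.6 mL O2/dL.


CO = HR*SV = 83*75/1000 = 6.225 L/min
a-v O2 diff = 20.3 - 12.6 = 7.7 mL/dL
VO2 = CO * (CaO2-CvO2) * 10 dL/L
VO2 = 6.225 * 7.7 * 10
VO2 = 479.3 mL/min


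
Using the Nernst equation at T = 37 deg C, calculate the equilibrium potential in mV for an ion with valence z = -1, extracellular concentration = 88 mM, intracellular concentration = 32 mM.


E = (RT/(zF)) * ln(C_out/C_in)
T = 37 + 273.15 = 310.15 K
E = (8.314 * 310.15 / (-1 * 96485)) * ln(88/32)
E = -27.04 mV


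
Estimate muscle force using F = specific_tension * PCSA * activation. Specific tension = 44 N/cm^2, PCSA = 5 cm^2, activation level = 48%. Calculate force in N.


F = sigma * PCSA * activation
F = 44 * 5 * 0.48
F = 105.6 N


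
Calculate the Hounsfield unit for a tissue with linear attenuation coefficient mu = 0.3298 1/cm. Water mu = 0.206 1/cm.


HU = ((mu_tissue - mu_water) / mu_water) * 1000
HU = ((0.3298 - 0.206) / 0.206) * 1000
HU = 601


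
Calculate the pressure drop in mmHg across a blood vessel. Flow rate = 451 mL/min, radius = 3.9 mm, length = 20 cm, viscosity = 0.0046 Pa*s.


dP = 8*mu*L*Q / (pi*r^4)
Q = 451 mL/min = 7.51667e-06 m^3/s
dP = 76.1193 Pa = 76.1193 / 133.322 mmHg = 0.5709 mmHg


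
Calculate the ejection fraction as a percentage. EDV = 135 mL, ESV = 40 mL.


SV = EDV - ESV = 135 - 40 = 95 mL
EF = SV/EDV * 100 = 95/135 * 100
EF = 70.37%


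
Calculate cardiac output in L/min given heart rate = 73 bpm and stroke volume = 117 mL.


CO = HR * SV
CO = 73 * 117 / 1000
CO = 8.541 L/min


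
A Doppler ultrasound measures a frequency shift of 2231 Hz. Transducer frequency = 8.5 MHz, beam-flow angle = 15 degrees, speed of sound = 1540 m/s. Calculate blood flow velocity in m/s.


v = fd * c / (2 * f0 * cos(theta))
v = 2231 * 1540 / (2 * 8.5000e+06 * cos(15))
v = 0.2092 m/s


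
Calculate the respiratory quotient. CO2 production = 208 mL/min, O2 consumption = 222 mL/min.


RQ = VCO2 / VO2
RQ = 208 / 222
RQ = 0.9369


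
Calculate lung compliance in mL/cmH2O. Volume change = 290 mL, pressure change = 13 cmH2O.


C = dV / dP
C = 290 / 13
C = 22.31 mL/cmH2O


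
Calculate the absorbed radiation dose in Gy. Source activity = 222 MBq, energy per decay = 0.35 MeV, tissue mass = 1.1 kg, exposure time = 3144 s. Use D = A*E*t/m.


A = 222 MBq = 2.2200e+08 Bq
E = 0.35 MeV = 5.607e-14 J
D = A*E*t/m = 2.2200e+08*5.607e-14*3144/1.1
D = 0.03558 Gy


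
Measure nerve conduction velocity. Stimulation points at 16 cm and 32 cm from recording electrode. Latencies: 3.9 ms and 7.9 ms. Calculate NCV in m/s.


Distance = (32 - 16) / 100 = 0.16 m
dt = (7.9 - 3.9) / 1000 = 0.004 s
NCV = dist / dt = 40 m/s


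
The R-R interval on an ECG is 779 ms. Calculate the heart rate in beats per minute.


HR = 60 / RR_interval(s)
RR = 779 ms = 0.779 s
HR = 60 / 0.779 = 77.02 bpm


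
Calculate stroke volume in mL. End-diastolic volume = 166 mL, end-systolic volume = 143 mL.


SV = EDV - ESV
SV = 166 - 143
SV = 23 mL


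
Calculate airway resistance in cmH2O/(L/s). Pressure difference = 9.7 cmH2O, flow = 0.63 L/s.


R = dP / flow
R = 9.7 / 0.63
R = 15.4 cmH2O/(L/s)


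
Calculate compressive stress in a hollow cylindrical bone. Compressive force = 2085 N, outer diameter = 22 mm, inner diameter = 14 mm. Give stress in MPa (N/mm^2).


A = pi*(r_o^2 - r_i^2)
r_o = 11 mm, r_i = 7 mm
A = 226.195 mm^2
sigma = F/A = 2085 / 226.195
sigma = 9.218 MPa


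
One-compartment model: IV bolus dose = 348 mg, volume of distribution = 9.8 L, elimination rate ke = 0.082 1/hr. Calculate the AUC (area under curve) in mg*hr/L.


C0 = Dose/Vd = 348/9.8 = 35.5102 mg/L
AUC = C0/ke = 35.5102/0.082
AUC = 433.1 mg*hr/L


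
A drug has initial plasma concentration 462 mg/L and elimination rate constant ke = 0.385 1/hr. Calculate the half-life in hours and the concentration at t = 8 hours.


t_half = ln(2) / ke = 0.693147 / 0.385 = 1.8 hr
C(t) = C0 * exp(-ke*t) = 462 * exp(-0.385*8)
C(8) = 21.23 mg/L


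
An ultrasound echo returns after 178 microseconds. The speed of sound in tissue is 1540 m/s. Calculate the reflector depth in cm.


depth = c * t / 2
t = 178 us = 1.7800e-04 s
depth = 1540 * 1.7800e-04 / 2
depth = 0.13706 m = 13.706 cm


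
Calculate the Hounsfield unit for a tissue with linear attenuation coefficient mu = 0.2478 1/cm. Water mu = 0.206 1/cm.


HU = ((mu_tissue - mu_water) / mu_water) * 1000
HU = ((0.2478 - 0.206) / 0.206) * 1000
HU = 202.9


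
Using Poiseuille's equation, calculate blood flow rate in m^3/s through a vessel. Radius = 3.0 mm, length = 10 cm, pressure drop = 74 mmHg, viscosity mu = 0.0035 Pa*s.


Q = pi*r^4*dP / (8*mu*L)
r = 0.003 m, L = 0.1 m
dP = 74 mmHg = 9865.828 Pa
Q = 8.9662e-04 m^3/s


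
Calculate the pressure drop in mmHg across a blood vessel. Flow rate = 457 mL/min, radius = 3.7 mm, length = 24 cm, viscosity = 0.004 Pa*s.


dP = 8*mu*L*Q / (pi*r^4)
Q = 457 mL/min = 7.61667e-06 m^3/s
dP = 99.3504 Pa = 99.3504 / 133.322 mmHg = 0.7452 mmHg


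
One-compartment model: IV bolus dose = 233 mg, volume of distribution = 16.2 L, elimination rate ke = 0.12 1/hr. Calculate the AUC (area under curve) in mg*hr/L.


C0 = Dose/Vd = 233/16.2 = 14.3827 mg/L
AUC = C0/ke = 14.3827/0.12
AUC = 119.9 mg*hr/L


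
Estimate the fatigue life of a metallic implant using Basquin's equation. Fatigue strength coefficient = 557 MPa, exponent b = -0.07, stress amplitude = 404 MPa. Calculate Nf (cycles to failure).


sigma_a = sigma_f' * (2Nf)^b
2Nf = (sigma_a/sigma_f')^(1/b)
2Nf = (404/557)^(1/-0.07)
2Nf = 98.284105
Nf = 49.14


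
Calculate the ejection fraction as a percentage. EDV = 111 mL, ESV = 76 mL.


SV = EDV - ESV = 111 - 76 = 35 mL
EF = SV/EDV * 100 = 35/111 * 100
EF = 31.53%


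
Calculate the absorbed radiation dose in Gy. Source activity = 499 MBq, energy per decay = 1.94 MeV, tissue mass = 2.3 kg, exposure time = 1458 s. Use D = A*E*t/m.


A = 499 MBq = 4.9900e+08 Bq
E = 1.94 MeV = 3.10788e-13 J
D = A*E*t/m = 4.9900e+08*3.10788e-13*1458/2.3
D = 0.09831 Gy


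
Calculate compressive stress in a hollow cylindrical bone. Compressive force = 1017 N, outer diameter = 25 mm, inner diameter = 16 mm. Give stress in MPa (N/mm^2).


A = pi*(r_o^2 - r_i^2)
r_o = 12.5 mm, r_i = 8 mm
A = 289.812 mm^2
sigma = F/A = 1017 / 289.812
sigma = 3.509 MPa


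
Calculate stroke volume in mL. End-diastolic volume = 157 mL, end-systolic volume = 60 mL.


SV = EDV - ESV
SV = 157 - 60
SV = 97 mL


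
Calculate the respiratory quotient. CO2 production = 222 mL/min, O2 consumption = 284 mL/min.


RQ = VCO2 / VO2
RQ = 222 / 284
RQ = 0.7817


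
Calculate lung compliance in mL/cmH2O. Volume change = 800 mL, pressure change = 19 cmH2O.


C = dV / dP
C = 800 / 19
C = 42.11 mL/cmH2O


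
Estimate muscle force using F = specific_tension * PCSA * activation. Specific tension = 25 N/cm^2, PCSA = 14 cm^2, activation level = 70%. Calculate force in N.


F = sigma * PCSA * activation
F = 25 * 14 * 0.7
F = 245 N


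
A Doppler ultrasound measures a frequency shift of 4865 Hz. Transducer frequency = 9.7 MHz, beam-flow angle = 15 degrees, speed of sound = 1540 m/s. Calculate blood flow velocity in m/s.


v = fd * c / (2 * f0 * cos(theta))
v = 4865 * 1540 / (2 * 9.7000e+06 * cos(15))
v = 0.3998 m/s


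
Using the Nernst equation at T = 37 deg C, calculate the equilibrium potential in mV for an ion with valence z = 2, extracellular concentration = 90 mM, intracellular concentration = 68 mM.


E = (RT/(zF)) * ln(C_out/C_in)
T = 37 + 273.15 = 310.15 K
E = (8.314 * 310.15 / (2 * 96485)) * ln(90/68)
E = 3.746 mV


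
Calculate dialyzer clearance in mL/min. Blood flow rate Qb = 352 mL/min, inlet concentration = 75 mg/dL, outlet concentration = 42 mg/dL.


K = Qb * (Cb_in - Cb_out) / Cb_in
K = 352 * (75 - 42) / 75
K = 154.9 mL/min


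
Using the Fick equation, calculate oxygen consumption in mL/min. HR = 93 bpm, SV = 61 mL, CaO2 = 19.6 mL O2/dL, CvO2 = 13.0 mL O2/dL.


CO = HR*SV = 93*61/1000 = 5.673 L/min
a-v O2 diff = 19.6 - 13.0 = 6.6 mL/dL
VO2 = CO * (CaO2-CvO2) * 10 dL/L
VO2 = 5.673 * 6.6 * 10
VO2 = 374.4 mL/min


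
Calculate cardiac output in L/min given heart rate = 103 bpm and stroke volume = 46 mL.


CO = HR * SV
CO = 103 * 46 / 1000
CO = 4.738 L/min


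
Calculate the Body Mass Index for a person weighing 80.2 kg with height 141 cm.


BMI = weight / height^2
height = 141 cm = 1.41 m
BMI = 80.2 / 1.41^2
BMI = 40.34 kg/m^2


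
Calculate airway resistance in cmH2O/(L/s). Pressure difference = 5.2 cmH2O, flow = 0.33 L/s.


R = dP / flow
R = 5.2 / 0.33
R = 15.76 cmH2O/(L/s)


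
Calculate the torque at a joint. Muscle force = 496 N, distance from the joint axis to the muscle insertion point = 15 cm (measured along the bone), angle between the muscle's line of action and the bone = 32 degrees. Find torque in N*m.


Torque = F * d * sin(theta)   (moment arm = d*sin(theta))
d = 15 cm = 0.15 m
Torque = 496 * 0.15 * sin(32)
Torque = 39.43 N*m


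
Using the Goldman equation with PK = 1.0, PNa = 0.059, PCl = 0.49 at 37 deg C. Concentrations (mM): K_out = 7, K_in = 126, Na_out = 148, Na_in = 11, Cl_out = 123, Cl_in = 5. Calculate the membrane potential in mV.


Vm = (RT/F)*ln((PK*Ko + PNa*Nao + PCl*Cli)/(PK*Ki + PNa*Nai + PCl*Clo))
Numer = 18.182, Denom = 186.919
Vm = -62.28 mV


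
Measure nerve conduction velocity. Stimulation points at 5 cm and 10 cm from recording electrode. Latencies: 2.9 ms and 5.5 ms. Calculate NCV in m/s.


Distance = (10 - 5) / 100 = 0.05 m
dt = (5.5 - 2.9) / 1000 = 0.0026 s
NCV = dist / dt = 19.23 m/s


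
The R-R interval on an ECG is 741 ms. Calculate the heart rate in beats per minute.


HR = 60 / RR_interval(s)
RR = 741 ms = 0.741 s
HR = 60 / 0.741 = 80.97 bpm


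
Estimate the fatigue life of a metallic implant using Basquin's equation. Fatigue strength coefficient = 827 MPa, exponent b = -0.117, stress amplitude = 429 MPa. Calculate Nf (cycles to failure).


sigma_a = sigma_f' * (2Nf)^b
2Nf = (sigma_a/sigma_f')^(1/b)
2Nf = (429/827)^(1/-0.117)
2Nf = 273.09236
Nf = 136.5


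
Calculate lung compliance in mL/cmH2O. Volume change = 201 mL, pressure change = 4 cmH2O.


C = dV / dP
C = 201 / 4
C = 50.25 mL/cmH2O


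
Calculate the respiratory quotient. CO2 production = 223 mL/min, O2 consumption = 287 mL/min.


RQ = VCO2 / VO2
RQ = 223 / 287
RQ = 0.777


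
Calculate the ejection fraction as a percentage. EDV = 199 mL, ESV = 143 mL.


SV = EDV - ESV = 199 - 143 = 56 mL
EF = SV/EDV * 100 = 56/199 * 100
EF = 28.14%


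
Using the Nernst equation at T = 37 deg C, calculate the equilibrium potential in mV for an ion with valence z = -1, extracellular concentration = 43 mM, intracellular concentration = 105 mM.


E = (RT/(zF)) * ln(C_out/C_in)
T = 37 + 273.15 = 310.15 K
E = (8.314 * 310.15 / (-1 * 96485)) * ln(43/105)
E = 23.86 mV


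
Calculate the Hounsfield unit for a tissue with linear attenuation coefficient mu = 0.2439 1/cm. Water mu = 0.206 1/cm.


HU = ((mu_tissue - mu_water) / mu_water) * 1000
HU = ((0.2439 - 0.206) / 0.206) * 1000
HU = 184


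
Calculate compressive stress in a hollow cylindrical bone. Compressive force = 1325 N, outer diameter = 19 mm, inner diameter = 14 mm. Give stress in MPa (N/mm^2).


A = pi*(r_o^2 - r_i^2)
r_o = 9.5 mm, r_i = 7 mm
A = 129.591 mm^2
sigma = F/A = 1325 / 129.591
sigma = 10.22 MPa


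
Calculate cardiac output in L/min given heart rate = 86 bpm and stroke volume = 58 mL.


CO = HR * SV
CO = 86 * 58 / 1000
CO = 4.988 L/min


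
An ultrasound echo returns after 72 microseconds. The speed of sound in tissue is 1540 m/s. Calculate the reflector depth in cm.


depth = c * t / 2
t = 72 us = 7.2000e-05 s
depth = 1540 * 7.2000e-05 / 2
depth = 0.05544 m = 5.544 cm


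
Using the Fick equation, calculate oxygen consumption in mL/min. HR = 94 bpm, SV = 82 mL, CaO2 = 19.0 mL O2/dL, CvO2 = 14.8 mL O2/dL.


CO = HR*SV = 94*82/1000 = 7.708 L/min
a-v O2 diff = 19.0 - 14.8 = 4.2 mL/dL
VO2 = CO * (CaO2-CvO2) * 10 dL/L
VO2 = 7.708 * 4.2 * 10
VO2 = 323.7 mL/min


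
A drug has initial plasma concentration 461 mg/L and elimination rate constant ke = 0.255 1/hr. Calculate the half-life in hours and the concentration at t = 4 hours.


t_half = ln(2) / ke = 0.693147 / 0.255 = 2.718 hr
C(t) = C0 * exp(-ke*t) = 461 * exp(-0.255*4)
C(4) = 166.2 mg/L


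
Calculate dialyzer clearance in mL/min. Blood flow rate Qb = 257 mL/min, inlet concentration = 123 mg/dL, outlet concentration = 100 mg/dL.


K = Qb * (Cb_in - Cb_out) / Cb_in
K = 257 * (123 - 100) / 123
K = 48.06 mL/min


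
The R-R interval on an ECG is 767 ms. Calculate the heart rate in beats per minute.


HR = 60 / RR_interval(s)
RR = 767 ms = 0.767 s
HR = 60 / 0.767 = 78.23 bpm


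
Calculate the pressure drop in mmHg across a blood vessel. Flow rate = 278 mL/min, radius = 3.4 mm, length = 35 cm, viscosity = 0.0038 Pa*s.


dP = 8*mu*L*Q / (pi*r^4)
Q = 278 mL/min = 4.63333e-06 m^3/s
dP = 117.427 Pa = 117.427 / 133.322 mmHg = 0.8808 mmHg


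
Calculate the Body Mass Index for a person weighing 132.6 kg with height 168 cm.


BMI = weight / height^2
height = 168 cm = 1.68 m
BMI = 132.6 / 1.68^2
BMI = 46.98 kg/m^2


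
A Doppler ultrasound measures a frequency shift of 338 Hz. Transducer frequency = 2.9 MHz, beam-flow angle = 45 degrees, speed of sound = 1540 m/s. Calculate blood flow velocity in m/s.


v = fd * c / (2 * f0 * cos(theta))
v = 338 * 1540 / (2 * 2.9000e+06 * cos(45))
v = 0.1269 m/s


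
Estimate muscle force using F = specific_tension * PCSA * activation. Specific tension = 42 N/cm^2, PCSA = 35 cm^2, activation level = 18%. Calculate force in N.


F = sigma * PCSA * activation
F = 42 * 35 * 0.18
F = 264.6 N


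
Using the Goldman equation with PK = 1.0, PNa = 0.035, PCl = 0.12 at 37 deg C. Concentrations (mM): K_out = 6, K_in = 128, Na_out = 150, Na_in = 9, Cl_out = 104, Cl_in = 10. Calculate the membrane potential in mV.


Vm = (RT/F)*ln((PK*Ko + PNa*Nao + PCl*Cli)/(PK*Ki + PNa*Nai + PCl*Clo))
Numer = 12.45, Denom = 140.795
Vm = -64.82 mV


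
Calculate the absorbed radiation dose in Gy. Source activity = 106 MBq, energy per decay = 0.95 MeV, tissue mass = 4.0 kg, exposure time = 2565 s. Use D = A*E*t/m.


A = 106 MBq = 1.0600e+08 Bq
E = 0.95 MeV = 1.5219e-13 J
D = A*E*t/m = 1.0600e+08*1.5219e-13*2565/4.0
D = 0.01034 Gy


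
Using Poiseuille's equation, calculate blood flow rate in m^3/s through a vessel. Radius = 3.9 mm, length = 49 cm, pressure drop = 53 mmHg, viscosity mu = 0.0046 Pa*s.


Q = pi*r^4*dP / (8*mu*L)
r = 0.0039 m, L = 0.49 m
dP = 53 mmHg = 7066.066 Pa
Q = 2.8480e-04 m^3/s


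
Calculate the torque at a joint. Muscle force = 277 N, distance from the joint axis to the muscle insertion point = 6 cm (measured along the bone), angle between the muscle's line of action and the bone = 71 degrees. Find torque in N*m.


Torque = F * d * sin(theta)   (moment arm = d*sin(theta))
d = 6 cm = 0.06 m
Torque = 277 * 0.06 * sin(71)
Torque = 15.71 N*m


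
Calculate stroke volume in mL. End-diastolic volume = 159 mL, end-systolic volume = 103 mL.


SV = EDV - ESV
SV = 159 - 103
SV = 56 mL


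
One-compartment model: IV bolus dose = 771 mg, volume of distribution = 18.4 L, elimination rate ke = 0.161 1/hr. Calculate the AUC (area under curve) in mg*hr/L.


C0 = Dose/Vd = 771/18.4 = 41.9022 mg/L
AUC = C0/ke = 41.9022/0.161
AUC = 260.3 mg*hr/L


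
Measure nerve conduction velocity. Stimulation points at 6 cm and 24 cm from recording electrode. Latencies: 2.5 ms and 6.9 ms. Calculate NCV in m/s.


Distance = (24 - 6) / 100 = 0.18 m
dt = (6.9 - 2.5) / 1000 = 0.0044 s
NCV = dist / dt = 40.91 m/s


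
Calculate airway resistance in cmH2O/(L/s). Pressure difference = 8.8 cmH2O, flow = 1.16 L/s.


R = dP / flow
R = 8.8 / 1.16
R = 7.586 cmH2O/(L/s)


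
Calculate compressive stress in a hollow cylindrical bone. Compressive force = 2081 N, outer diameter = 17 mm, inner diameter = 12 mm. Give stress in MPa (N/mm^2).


A = pi*(r_o^2 - r_i^2)
r_o = 8.5 mm, r_i = 6 mm
A = 113.883 mm^2
sigma = F/A = 2081 / 113.883
sigma = 18.27 MPa


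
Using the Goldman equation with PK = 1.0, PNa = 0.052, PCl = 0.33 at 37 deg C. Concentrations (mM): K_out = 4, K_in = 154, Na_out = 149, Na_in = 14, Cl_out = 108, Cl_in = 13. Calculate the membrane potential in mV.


Vm = (RT/F)*ln((PK*Ko + PNa*Nao + PCl*Cli)/(PK*Ki + PNa*Nai + PCl*Clo))
Numer = 16.038, Denom = 190.368
Vm = -66.12 mV


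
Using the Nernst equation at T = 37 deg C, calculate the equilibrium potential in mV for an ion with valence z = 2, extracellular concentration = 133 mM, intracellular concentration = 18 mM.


E = (RT/(zF)) * ln(C_out/C_in)
T = 37 + 273.15 = 310.15 K
E = (8.314 * 310.15 / (2 * 96485)) * ln(133/18)
E = 26.72 mV


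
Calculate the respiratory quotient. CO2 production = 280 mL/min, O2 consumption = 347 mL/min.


RQ = VCO2 / VO2
RQ = 280 / 347
RQ = 0.8069


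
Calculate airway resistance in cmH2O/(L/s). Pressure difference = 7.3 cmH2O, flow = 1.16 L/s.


R = dP / flow
R = 7.3 / 1.16
R = 6.293 cmH2O/(L/s)


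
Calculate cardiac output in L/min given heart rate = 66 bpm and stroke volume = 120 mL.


CO = HR * SV
CO = 66 * 120 / 1000
CO = 7.92 L/min


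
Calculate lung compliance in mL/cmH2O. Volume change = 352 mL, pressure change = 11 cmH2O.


C = dV / dP
C = 352 / 11
C = 32 mL/cmH2O


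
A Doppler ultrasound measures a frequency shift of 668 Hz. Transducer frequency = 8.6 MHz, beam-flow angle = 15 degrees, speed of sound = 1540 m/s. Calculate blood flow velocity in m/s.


v = fd * c / (2 * f0 * cos(theta))
v = 668 * 1540 / (2 * 8.6000e+06 * cos(15))
v = 0.06192 m/s


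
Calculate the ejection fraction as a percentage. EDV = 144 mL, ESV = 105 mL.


SV = EDV - ESV = 144 - 105 = 39 mL
EF = SV/EDV * 100 = 39/144 * 100
EF = 27.08%


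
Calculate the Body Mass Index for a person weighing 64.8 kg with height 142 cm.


BMI = weight / height^2
height = 142 cm = 1.42 m
BMI = 64.8 / 1.42^2
BMI = 32.14 kg/m^2


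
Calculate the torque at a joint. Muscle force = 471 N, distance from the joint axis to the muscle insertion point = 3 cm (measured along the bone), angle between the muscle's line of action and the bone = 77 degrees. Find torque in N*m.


Torque = F * d * sin(theta)   (moment arm = d*sin(theta))
d = 3 cm = 0.03 m
Torque = 471 * 0.03 * sin(77)
Torque = 13.77 N*m


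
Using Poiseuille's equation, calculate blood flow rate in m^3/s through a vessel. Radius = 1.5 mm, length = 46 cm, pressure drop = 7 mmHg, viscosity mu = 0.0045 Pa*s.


Q = pi*r^4*dP / (8*mu*L)
r = 0.0015 m, L = 0.46 m
dP = 7 mmHg = 933.254 Pa
Q = 8.9630e-07 m^3/s


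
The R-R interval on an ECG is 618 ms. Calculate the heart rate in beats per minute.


HR = 60 / RR_interval(s)
RR = 618 ms = 0.618 s
HR = 60 / 0.618 = 97.09 bpm


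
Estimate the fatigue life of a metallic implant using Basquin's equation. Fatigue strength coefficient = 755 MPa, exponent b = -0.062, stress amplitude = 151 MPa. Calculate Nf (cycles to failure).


sigma_a = sigma_f' * (2Nf)^b
2Nf = (sigma_a/sigma_f')^(1/b)
2Nf = (151/755)^(1/-0.062)
2Nf = 1.8780612e+11
Nf = 9.3903e+10


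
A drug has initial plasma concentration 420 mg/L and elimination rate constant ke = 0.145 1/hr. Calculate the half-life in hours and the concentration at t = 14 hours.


t_half = ln(2) / ke = 0.693147 / 0.145 = 4.78 hr
C(t) = C0 * exp(-ke*t) = 420 * exp(-0.145*14)
C(14) = 55.16 mg/L


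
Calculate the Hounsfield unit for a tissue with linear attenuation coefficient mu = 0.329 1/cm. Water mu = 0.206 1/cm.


HU = ((mu_tissue - mu_water) / mu_water) * 1000
HU = ((0.329 - 0.206) / 0.206) * 1000
HU = 597.1


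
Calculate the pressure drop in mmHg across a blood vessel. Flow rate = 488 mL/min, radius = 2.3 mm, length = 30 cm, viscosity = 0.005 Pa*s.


dP = 8*mu*L*Q / (pi*r^4)
Q = 488 mL/min = 8.13333e-06 m^3/s
dP = 1110.17 Pa = 1110.17 / 133.322 mmHg = 8.327 mmHg


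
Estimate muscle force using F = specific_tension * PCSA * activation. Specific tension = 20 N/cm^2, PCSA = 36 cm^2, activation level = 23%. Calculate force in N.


F = sigma * PCSA * activation
F = 20 * 36 * 0.23
F = 165.6 N


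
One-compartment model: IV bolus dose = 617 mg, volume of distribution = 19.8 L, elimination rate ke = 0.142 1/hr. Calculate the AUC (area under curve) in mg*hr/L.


C0 = Dose/Vd = 617/19.8 = 31.1616 mg/L
AUC = C0/ke = 31.1616/0.142
AUC = 219.4 mg*hr/L


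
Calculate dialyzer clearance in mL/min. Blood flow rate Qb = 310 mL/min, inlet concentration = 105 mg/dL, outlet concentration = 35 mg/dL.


K = Qb * (Cb_in - Cb_out) / Cb_in
K = 310 * (105 - 35) / 105
K = 206.7 mL/min


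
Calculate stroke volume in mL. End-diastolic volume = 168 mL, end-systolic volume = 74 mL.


SV = EDV - ESV
SV = 168 - 74
SV = 94 mL


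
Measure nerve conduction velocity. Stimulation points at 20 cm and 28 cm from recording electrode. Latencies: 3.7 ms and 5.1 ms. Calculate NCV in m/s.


Distance = (28 - 20) / 100 = 0.08 m
dt = (5.1 - 3.7) / 1000 = 0.0014 s
NCV = dist / dt = 57.14 m/s


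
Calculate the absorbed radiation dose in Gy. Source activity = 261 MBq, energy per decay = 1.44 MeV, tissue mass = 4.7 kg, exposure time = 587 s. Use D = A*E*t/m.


A = 261 MBq = 2.6100e+08 Bq
E = 1.44 MeV = 2.30688e-13 J
D = A*E*t/m = 2.6100e+08*2.30688e-13*587/4.7
D = 0.00752 Gy


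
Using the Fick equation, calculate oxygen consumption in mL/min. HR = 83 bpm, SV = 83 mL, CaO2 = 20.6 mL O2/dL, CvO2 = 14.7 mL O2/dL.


CO = HR*SV = 83*83/1000 = 6.889 L/min
a-v O2 diff = 20.6 - 14.7 = 5.9 mL/dL
VO2 = CO * (CaO2-CvO2) * 10 dL/L
VO2 = 6.889 * 5.9 * 10
VO2 = 406.5 mL/min


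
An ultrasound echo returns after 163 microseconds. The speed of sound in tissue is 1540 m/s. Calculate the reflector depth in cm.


depth = c * t / 2
t = 163 us = 1.6300e-04 s
depth = 1540 * 1.6300e-04 / 2
depth = 0.12551 m = 12.551 cm


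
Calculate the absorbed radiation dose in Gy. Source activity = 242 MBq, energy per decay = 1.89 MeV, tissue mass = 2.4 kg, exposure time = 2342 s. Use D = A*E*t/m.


A = 242 MBq = 2.4200e+08 Bq
E = 1.89 MeV = 3.02778e-13 J
D = A*E*t/m = 2.4200e+08*3.02778e-13*2342/2.4
D = 0.0715 Gy


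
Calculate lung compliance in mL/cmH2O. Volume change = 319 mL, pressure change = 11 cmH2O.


C = dV / dP
C = 319 / 11
C = 29 mL/cmH2O


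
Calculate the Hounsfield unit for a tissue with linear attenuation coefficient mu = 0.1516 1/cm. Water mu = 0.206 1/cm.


HU = ((mu_tissue - mu_water) / mu_water) * 1000
HU = ((0.1516 - 0.206) / 0.206) * 1000
HU = -264.1


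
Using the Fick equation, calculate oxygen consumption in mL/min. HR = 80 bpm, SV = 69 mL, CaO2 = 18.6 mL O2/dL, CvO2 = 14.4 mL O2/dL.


CO = HR*SV = 80*69/1000 = 5.52 L/min
a-v O2 diff = 18.6 - 14.4 = 4.2 mL/dL
VO2 = CO * (CaO2-CvO2) * 10 dL/L
VO2 = 5.52 * 4.2 * 10
VO2 = 231.8 mL/min


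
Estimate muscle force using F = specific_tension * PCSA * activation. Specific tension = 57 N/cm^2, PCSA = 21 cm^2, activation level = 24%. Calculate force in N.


F = sigma * PCSA * activation
F = 57 * 21 * 0.24
F = 287.3 N


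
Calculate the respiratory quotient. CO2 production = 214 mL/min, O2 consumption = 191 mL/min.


RQ = VCO2 / VO2
RQ = 214 / 191
RQ = 1.12


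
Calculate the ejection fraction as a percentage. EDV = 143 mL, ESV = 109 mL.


SV = EDV - ESV = 143 - 109 = 34 mL
EF = SV/EDV * 100 = 34/143 * 100
EF = 23.78%


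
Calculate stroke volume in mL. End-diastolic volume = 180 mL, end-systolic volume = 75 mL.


SV = EDV - ESV
SV = 180 - 75
SV = 105 mL


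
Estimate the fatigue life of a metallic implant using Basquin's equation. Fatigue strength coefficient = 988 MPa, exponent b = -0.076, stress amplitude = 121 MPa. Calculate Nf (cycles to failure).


sigma_a = sigma_f' * (2Nf)^b
2Nf = (sigma_a/sigma_f')^(1/b)
2Nf = (121/988)^(1/-0.076)
2Nf = 9.9913915e+11
Nf = 4.9957e+11


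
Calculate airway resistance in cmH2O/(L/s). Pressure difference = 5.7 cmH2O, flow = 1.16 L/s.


R = dP / flow
R = 5.7 / 1.16
R = 4.914 cmH2O/(L/s)


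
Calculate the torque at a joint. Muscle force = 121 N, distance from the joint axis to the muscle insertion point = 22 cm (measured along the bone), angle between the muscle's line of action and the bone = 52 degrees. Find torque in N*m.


Torque = F * d * sin(theta)   (moment arm = d*sin(theta))
d = 22 cm = 0.22 m
Torque = 121 * 0.22 * sin(52)
Torque = 20.98 N*m


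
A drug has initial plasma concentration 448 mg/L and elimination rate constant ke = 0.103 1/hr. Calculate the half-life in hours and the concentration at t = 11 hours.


t_half = ln(2) / ke = 0.693147 / 0.103 = 6.73 hr
C(t) = C0 * exp(-ke*t) = 448 * exp(-0.103*11)
C(11) = 144.3 mg/L


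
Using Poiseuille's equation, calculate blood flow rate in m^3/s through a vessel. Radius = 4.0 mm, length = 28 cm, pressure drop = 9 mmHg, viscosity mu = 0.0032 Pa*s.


Q = pi*r^4*dP / (8*mu*L)
r = 0.004 m, L = 0.28 m
dP = 9 mmHg = 1199.898 Pa
Q = 1.3463e-04 m^3/s


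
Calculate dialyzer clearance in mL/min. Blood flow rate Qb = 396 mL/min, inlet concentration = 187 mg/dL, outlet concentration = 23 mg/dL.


K = Qb * (Cb_in - Cb_out) / Cb_in
K = 396 * (187 - 23) / 187
K = 347.3 mL/min


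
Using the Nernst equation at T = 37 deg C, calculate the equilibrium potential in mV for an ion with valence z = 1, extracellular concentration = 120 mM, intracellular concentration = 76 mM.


E = (RT/(zF)) * ln(C_out/C_in)
T = 37 + 273.15 = 310.15 K
E = (8.314 * 310.15 / (1 * 96485)) * ln(120/76)
E = 12.21 mV


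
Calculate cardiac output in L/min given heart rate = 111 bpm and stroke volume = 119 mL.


CO = HR * SV
CO = 111 * 119 / 1000
CO = 13.21 L/min


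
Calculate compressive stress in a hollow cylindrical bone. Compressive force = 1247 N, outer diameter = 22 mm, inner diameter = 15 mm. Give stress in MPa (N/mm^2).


A = pi*(r_o^2 - r_i^2)
r_o = 11 mm, r_i = 7.5 mm
A = 203.418 mm^2
sigma = F/A = 1247 / 203.418
sigma = 6.13 MPa


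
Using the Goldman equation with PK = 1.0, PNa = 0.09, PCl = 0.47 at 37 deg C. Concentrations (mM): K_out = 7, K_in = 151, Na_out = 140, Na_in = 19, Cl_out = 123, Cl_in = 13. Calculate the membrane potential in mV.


Vm = (RT/F)*ln((PK*Ko + PNa*Nao + PCl*Cli)/(PK*Ki + PNa*Nai + PCl*Clo))
Numer = 25.71, Denom = 210.52
Vm = -56.2 mV


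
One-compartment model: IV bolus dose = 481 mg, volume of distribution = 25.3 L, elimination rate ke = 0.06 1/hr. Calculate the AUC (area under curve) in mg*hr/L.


C0 = Dose/Vd = 481/25.3 = 19.0119 mg/L
AUC = C0/ke = 19.0119/0.06
AUC = 316.9 mg*hr/L


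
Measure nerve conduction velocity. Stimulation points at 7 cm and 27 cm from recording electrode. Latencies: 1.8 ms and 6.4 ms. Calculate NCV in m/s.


Distance = (27 - 7) / 100 = 0.2 m
dt = (6.4 - 1.8) / 1000 = 0.0046 s
NCV = dist / dt = 43.48 m/s


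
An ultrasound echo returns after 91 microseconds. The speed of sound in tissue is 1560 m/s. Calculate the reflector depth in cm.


depth = c * t / 2
t = 91 us = 9.1000e-05 s
depth = 1560 * 9.1000e-05 / 2
depth = 0.07098 m = 7.098 cm


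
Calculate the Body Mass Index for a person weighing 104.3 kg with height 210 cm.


BMI = weight / height^2
height = 210 cm = 2.1 m
BMI = 104.3 / 2.1^2
BMI = 23.65 kg/m^2


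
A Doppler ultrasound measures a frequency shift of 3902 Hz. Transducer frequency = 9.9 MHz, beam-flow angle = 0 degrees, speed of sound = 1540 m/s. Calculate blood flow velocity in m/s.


v = fd * c / (2 * f0 * cos(theta))
v = 3902 * 1540 / (2 * 9.9000e+06 * cos(0))
v = 0.3035 m/s


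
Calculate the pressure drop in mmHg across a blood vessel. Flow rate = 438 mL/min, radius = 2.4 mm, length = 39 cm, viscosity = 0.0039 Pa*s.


dP = 8*mu*L*Q / (pi*r^4)
Q = 438 mL/min = 7.3e-06 m^3/s
dP = 852.211 Pa = 852.211 / 133.322 mmHg = 6.392 mmHg


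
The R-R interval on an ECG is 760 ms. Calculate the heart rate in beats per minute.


HR = 60 / RR_interval(s)
RR = 760 ms = 0.76 s
HR = 60 / 0.76 = 78.95 bpm


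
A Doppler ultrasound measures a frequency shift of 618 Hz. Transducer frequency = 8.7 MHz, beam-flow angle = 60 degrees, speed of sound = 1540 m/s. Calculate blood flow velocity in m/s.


v = fd * c / (2 * f0 * cos(theta))
v = 618 * 1540 / (2 * 8.7000e+06 * cos(60))
v = 0.1094 m/s


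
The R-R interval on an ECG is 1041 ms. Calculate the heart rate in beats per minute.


HR = 60 / RR_interval(s)
RR = 1041 ms = 1.041 s
HR = 60 / 1.041 = 57.64 bpm


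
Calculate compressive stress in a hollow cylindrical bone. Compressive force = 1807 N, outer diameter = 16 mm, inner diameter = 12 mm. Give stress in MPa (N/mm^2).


A = pi*(r_o^2 - r_i^2)
r_o = 8 mm, r_i = 6 mm
A = 87.9646 mm^2
sigma = F/A = 1807 / 87.9646
sigma = 20.54 MPa


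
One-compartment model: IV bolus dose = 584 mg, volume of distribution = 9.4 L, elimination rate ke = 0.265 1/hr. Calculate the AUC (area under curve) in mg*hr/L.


C0 = Dose/Vd = 584/9.4 = 62.1277 mg/L
AUC = C0/ke = 62.1277/0.265
AUC = 234.4 mg*hr/L


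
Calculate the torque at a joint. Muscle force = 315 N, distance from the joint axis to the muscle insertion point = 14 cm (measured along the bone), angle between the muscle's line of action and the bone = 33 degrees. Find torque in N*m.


Torque = F * d * sin(theta)   (moment arm = d*sin(theta))
d = 14 cm = 0.14 m
Torque = 315 * 0.14 * sin(33)
Torque = 24.02 N*m


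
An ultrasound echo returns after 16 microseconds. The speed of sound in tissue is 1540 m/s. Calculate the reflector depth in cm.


depth = c * t / 2
t = 16 us = 1.6000e-05 s
depth = 1540 * 1.6000e-05 / 2
depth = 0.01232 m = 1.232 cm


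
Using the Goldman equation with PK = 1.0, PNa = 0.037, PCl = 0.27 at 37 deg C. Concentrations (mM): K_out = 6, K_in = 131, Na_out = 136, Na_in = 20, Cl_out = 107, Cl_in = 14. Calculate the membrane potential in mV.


Vm = (RT/F)*ln((PK*Ko + PNa*Nao + PCl*Cli)/(PK*Ki + PNa*Nai + PCl*Clo))
Numer = 14.812, Denom = 160.63
Vm = -63.7 mV


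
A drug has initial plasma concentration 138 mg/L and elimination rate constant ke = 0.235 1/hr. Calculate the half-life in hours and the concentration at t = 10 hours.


t_half = ln(2) / ke = 0.693147 / 0.235 = 2.95 hr
C(t) = C0 * exp(-ke*t) = 138 * exp(-0.235*10)
C(10) = 13.16 mg/L


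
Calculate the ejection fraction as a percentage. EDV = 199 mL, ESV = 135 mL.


SV = EDV - ESV = 199 - 135 = 64 mL
EF = SV/EDV * 100 = 64/199 * 100
EF = 32.16%


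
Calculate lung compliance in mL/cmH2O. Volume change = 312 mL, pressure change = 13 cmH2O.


C = dV / dP
C = 312 / 13
C = 24 mL/cmH2O


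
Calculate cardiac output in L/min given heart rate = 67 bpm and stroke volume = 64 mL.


CO = HR * SV
CO = 67 * 64 / 1000
CO = 4.288 L/min


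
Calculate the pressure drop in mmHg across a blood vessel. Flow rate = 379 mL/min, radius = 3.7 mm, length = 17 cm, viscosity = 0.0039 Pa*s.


dP = 8*mu*L*Q / (pi*r^4)
Q = 379 mL/min = 6.31667e-06 m^3/s
dP = 56.903 Pa = 56.903 / 133.322 mmHg = 0.4268 mmHg


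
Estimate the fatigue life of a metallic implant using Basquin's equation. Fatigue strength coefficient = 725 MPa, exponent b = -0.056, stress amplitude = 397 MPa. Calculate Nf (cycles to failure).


sigma_a = sigma_f' * (2Nf)^b
2Nf = (sigma_a/sigma_f')^(1/b)
2Nf = (397/725)^(1/-0.056)
2Nf = 46826.432
Nf = 2.341e+04


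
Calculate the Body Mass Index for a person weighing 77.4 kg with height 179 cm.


BMI = weight / height^2
height = 179 cm = 1.79 m
BMI = 77.4 / 1.79^2
BMI = 24.16 kg/m^2


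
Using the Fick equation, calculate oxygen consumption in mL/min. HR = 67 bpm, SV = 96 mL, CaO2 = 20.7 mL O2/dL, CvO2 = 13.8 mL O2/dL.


CO = HR*SV = 67*96/1000 = 6.432 L/min
a-v O2 diff = 20.7 - 13.8 = 6.9 mL/dL
VO2 = CO * (CaO2-CvO2) * 10 dL/L
VO2 = 6.432 * 6.9 * 10
VO2 = 443.8 mL/min


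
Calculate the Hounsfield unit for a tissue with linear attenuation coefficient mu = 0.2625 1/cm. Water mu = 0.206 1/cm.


HU = ((mu_tissue - mu_water) / mu_water) * 1000
HU = ((0.2625 - 0.206) / 0.206) * 1000
HU = 274.3


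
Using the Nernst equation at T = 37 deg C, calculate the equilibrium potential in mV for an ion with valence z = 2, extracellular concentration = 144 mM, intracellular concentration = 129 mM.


E = (RT/(zF)) * ln(C_out/C_in)
T = 37 + 273.15 = 310.15 K
E = (8.314 * 310.15 / (2 * 96485)) * ln(144/129)
E = 1.47 mV


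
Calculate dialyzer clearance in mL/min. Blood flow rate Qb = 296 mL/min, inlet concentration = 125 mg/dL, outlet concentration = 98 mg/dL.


K = Qb * (Cb_in - Cb_out) / Cb_in
K = 296 * (125 - 98) / 125
K = 63.94 mL/min


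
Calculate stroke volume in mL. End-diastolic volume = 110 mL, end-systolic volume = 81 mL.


SV = EDV - ESV
SV = 110 - 81
SV = 29 mL


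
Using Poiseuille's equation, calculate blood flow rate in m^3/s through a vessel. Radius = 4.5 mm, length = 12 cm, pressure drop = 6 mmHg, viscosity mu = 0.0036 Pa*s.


Q = pi*r^4*dP / (8*mu*L)
r = 0.0045 m, L = 0.12 m
dP = 6 mmHg = 799.932 Pa
Q = 2.9818e-04 m^3/s


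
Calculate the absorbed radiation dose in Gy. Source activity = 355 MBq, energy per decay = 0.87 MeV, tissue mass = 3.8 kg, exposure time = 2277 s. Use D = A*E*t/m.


A = 355 MBq = 3.5500e+08 Bq
E = 0.87 MeV = 1.39374e-13 J
D = A*E*t/m = 3.5500e+08*1.39374e-13*2277/3.8
D = 0.02965 Gy


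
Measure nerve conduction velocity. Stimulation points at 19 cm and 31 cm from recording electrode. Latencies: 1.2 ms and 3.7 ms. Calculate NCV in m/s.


Distance = (31 - 19) / 100 = 0.12 m
dt = (3.7 - 1.2) / 1000 = 0.0025 s
NCV = dist / dt = 48 m/s


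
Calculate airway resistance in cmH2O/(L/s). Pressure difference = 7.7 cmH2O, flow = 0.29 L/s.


R = dP / flow
R = 7.7 / 0.29
R = 26.55 cmH2O/(L/s)


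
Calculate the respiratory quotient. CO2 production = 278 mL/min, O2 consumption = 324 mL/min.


RQ = VCO2 / VO2
RQ = 278 / 324
RQ = 0.858


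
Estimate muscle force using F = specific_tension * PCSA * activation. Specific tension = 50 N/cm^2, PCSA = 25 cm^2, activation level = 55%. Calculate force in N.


F = sigma * PCSA * activation
F = 50 * 25 * 0.55
F = 687.5 N


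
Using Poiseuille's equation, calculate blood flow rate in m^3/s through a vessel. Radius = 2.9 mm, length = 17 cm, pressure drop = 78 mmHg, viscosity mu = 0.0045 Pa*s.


Q = pi*r^4*dP / (8*mu*L)
r = 0.0029 m, L = 0.17 m
dP = 78 mmHg = 10399.116 Pa
Q = 3.7756e-04 m^3/s


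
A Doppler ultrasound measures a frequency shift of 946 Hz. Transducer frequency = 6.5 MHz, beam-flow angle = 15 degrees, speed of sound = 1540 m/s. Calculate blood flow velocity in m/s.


v = fd * c / (2 * f0 * cos(theta))
v = 946 * 1540 / (2 * 6.5000e+06 * cos(15))
v = 0.116 m/s


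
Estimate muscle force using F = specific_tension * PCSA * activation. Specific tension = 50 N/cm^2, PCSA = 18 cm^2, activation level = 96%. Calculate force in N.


F = sigma * PCSA * activation
F = 50 * 18 * 0.96
F = 864 N


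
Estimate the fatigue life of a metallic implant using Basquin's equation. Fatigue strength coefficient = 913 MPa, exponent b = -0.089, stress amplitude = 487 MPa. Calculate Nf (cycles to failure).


sigma_a = sigma_f' * (2Nf)^b
2Nf = (sigma_a/sigma_f')^(1/b)
2Nf = (487/913)^(1/-0.089)
2Nf = 1166.1703
Nf = 583.1


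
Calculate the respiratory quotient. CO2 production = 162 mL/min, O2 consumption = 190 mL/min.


RQ = VCO2 / VO2
RQ = 162 / 190
RQ = 0.8526


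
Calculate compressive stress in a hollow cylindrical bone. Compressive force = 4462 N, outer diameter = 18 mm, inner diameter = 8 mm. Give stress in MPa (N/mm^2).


A = pi*(r_o^2 - r_i^2)
r_o = 9 mm, r_i = 4 mm
A = 204.204 mm^2
sigma = F/A = 4462 / 204.204
sigma = 21.85 MPa


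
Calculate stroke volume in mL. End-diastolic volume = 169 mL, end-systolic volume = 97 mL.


SV = EDV - ESV
SV = 169 - 97
SV = 72 mL


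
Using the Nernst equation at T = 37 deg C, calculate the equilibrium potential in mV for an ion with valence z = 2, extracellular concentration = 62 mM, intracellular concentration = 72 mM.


E = (RT/(zF)) * ln(C_out/C_in)
T = 37 + 273.15 = 310.15 K
E = (8.314 * 310.15 / (2 * 96485)) * ln(62/72)
E = -1.998 mV


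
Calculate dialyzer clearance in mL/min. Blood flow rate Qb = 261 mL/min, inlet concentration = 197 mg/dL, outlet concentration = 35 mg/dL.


K = Qb * (Cb_in - Cb_out) / Cb_in
K = 261 * (197 - 35) / 197
K = 214.6 mL/min


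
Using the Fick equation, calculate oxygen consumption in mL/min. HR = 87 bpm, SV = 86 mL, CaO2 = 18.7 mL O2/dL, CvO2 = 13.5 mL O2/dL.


CO = HR*SV = 87*86/1000 = 7.482 L/min
a-v O2 diff = 18.7 - 13.5 = 5.2 mL/dL
VO2 = CO * (CaO2-CvO2) * 10 dL/L
VO2 = 7.482 * 5.2 * 10
VO2 = 389.1 mL/min


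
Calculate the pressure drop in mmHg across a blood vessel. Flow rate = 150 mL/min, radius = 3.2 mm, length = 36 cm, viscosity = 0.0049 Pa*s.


dP = 8*mu*L*Q / (pi*r^4)
Q = 150 mL/min = 2.5e-06 m^3/s
dP = 107.097 Pa = 107.097 / 133.322 mmHg = 0.8033 mmHg


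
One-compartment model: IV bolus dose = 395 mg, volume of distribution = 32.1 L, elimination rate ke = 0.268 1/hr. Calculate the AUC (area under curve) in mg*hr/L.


C0 = Dose/Vd = 395/32.1 = 12.3053 mg/L
AUC = C0/ke = 12.3053/0.268
AUC = 45.92 mg*hr/L


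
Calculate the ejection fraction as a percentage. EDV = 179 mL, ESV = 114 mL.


SV = EDV - ESV = 179 - 114 = 65 mL
EF = SV/EDV * 100 = 65/179 * 100
EF = 36.31%
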